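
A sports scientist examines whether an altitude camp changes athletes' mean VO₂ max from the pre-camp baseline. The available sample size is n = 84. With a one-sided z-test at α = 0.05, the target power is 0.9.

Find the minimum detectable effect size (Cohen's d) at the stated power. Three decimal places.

Required noncentrality: δ = z_{0.05} + z_{0.10} = 1.645 + 1.282 = 2.926.
δ = d·√n ⇒ d = δ/√n = 2.926/√84 = 0.3193.

d ≈ 0.319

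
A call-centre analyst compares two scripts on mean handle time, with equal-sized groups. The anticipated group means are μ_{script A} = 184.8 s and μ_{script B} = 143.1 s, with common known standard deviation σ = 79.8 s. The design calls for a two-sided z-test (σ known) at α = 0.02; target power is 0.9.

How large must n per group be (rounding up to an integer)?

n = 96 per group

Standardized effect: d = |μ_{script A} − μ_{script B}| / σ = |184.8 − 143.1| / 79.8 = 0.5226
For power 0.9 need Φ(δ − z_{0.01}) = 0.9, so δ = z_{0.01} + z_{0.10} = 2.326 + 1.282 = 3.608.
(Ignoring the negligible lower-tail rejection probability gives the usual closed-form inversion.)
δ = d·√(n/2) ⇒ n = 2(δ/d)² = 2 × (3.608 / 0.5226)² = 95.34.
Rounding up, n = 96 per group.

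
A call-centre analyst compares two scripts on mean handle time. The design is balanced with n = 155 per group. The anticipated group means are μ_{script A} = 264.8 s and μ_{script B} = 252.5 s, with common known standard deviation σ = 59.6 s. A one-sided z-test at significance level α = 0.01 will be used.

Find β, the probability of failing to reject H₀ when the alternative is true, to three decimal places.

Standardized effect: d = |μ_{script A} − μ_{script B}| / σ = |264.8 − 252.5| / 59.6 = 0.2064
Noncentrality parameter: δ = d·√(n/2) = 0.2064 × √(155/2) = 1.8168
Critical value for a one-sided test at α = 0.01: z_α = 2.326.
Power = P(Z > 2.326 − δ) = Φ(-0.510) = 0.3052.
Type II error: β = 1 − power = 1 − 0.3052 = 0.6948.

β ≈ 0.695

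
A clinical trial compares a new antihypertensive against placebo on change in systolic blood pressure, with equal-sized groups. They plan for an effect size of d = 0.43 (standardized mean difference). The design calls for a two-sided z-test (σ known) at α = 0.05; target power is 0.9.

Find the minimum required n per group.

For power 0.9 need Φ(δ − z_{0.025}) = 0.9, so δ = z_{0.025} + z_{0.10} = 1.960 + 1.282 = 3.242.
(The Φ(−δ − z_{α/2}) term is vanishingly small for δ > 0 and is dropped in the standard sample-size formula.)
δ = d·√(n/2) ⇒ n = 2(δ/d)² = 2 × (3.242 / 0.43)² = 113.66.
Rounding up, n = 114 per group.

n = 114 per group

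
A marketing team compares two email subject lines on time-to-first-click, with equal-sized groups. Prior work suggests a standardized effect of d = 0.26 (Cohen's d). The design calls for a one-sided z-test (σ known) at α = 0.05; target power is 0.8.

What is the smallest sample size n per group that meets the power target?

For power 0.8 need Φ(δ − z_{0.05}) = 0.8, so δ = z_{0.05} + z_{0.20} = 1.645 + 0.842 = 2.486.
δ = d·√(n/2) ⇒ n = 2(δ/d)² = 2 × (2.486 / 0.26)² = 182.92.
Rounding up, n = 183 per group.

n = 183 per group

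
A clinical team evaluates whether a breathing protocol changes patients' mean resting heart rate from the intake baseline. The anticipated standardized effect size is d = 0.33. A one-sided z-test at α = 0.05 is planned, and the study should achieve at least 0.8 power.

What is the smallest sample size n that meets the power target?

For power 0.8 need Φ(δ − z_{0.05}) = 0.8, so δ = z_{0.05} + z_{0.20} = 1.645 + 0.842 = 2.486.
δ = d·√n ⇒ n = (δ/d)² = (2.486 / 0.33)² = 56.77.
Rounding up, n = 57.

n = 57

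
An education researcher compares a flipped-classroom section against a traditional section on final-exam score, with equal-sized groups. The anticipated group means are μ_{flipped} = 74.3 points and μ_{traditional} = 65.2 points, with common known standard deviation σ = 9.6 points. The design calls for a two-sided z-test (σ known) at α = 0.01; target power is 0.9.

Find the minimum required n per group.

Standardized effect: d = |μ_{flipped} − μ_{traditional}| / σ = |74.3 − 65.2| / 9.6 = 0.9479
Set Φ(δ − 2.576) = 0.9; then δ − 2.576 = Φ⁻¹(0.9) = 1.282, giving δ = 3.857.
(The Φ(−δ − z_{α/2}) term is vanishingly small for δ > 0 and is dropped in the standard sample-size formula.)
δ = d·√(n/2) ⇒ n = 2(δ/d)² = 2 × (3.857 / 0.9479)² = 33.12.
Rounding up, n = 34 per group.

n = 34 per group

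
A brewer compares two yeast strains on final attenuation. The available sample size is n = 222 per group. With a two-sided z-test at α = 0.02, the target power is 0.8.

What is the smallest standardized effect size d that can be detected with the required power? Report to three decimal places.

d ≈ 0.301

Need Φ(δ − 2.326) = 0.8, so δ = 2.326 + 0.842 = 3.168.
(Lower-tail contribution to power is negligible for δ > 0.)
δ = d·√(n/2) ⇒ d = δ/√(n/2) = 3.168/√(222/2) = 0.3007.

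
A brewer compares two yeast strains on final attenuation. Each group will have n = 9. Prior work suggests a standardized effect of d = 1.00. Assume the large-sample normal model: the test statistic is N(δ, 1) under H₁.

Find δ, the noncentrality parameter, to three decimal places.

δ ≈ 2.121

The noncentrality parameter scales effect size by the design's sample-size factor: δ = d·√(n/2) = 1.00 × √(9/2) = 2.1213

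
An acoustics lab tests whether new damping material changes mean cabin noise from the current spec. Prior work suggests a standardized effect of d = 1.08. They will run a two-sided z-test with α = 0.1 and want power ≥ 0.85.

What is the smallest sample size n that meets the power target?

For power 0.85 need Φ(δ − z_{0.05}) = 0.85, so δ = z_{0.05} + z_{0.15} = 1.645 + 1.036 = 2.681.
(For δ > 0 the lower-tail rejection region contributes negligibly to power, so the one-term inversion is standard.)
δ = d·√n ⇒ n = (δ/d)² = (2.681 / 1.08)² = 6.16.
Rounding up, n = 7.

n = 7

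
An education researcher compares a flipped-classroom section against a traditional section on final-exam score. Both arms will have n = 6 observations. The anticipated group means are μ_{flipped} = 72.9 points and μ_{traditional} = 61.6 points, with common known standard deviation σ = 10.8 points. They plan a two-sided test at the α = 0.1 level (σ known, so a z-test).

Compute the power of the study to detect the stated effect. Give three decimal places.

Power ≈ 0.567

Standardized effect: d = |μ_{flipped} − μ_{traditional}| / σ = |72.9 − 61.6| / 10.8 = 1.0463
Noncentrality parameter: δ = d·√(n/2) = 1.0463 × √(6/2) = 1.8122
Critical value for a two-sided test at α = 0.1: z_{α/2} = 1.645.
Power = Φ(δ − 1.645) + Φ(−δ − 1.645) = Φ(0.167) + Φ(-3.457) = 0.5665 + 0.0003 = 0.5667.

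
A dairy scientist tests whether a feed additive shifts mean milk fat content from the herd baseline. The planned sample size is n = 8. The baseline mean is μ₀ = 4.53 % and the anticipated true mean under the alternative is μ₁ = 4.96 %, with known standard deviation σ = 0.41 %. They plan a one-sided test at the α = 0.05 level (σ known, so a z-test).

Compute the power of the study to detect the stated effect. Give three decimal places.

Power ≈ 0.907

Standardized effect: d = |μ₁ − μ₀| / σ = |4.96 − 4.53| / 0.41 = 1.0488
Noncentrality parameter: λ = d·√n = 1.0488 × √8 = 2.9664
One-sided α = 0.05 → critical value z_{0.05} = 1.645.
Power = Φ(λ − 1.645) = Φ(1.322) = 0.9068.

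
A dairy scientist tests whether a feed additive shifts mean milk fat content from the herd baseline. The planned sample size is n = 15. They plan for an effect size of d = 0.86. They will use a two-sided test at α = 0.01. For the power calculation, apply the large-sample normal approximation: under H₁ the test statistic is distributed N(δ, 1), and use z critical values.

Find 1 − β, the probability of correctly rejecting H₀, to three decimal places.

Noncentrality parameter: δ = d·√n = 0.86 × √15 = 3.3308
Two-sided α = 0.01 → critical value z_{0.005} = 2.576.
Power = Φ(δ − 2.576) + Φ(−δ − 2.576) = Φ(0.755) + Φ(-5.907) = 0.7749 + 0.0000 = 0.7749.

Power ≈ 0.775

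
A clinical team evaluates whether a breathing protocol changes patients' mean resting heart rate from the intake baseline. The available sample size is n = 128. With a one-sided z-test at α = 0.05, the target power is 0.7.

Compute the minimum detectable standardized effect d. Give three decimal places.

Need Φ(δ − 1.645) = 0.7, so δ = 1.645 + 0.524 = 2.169.
δ = d·√n ⇒ d = δ/√n = 2.169/√128 = 0.1917.

d ≈ 0.192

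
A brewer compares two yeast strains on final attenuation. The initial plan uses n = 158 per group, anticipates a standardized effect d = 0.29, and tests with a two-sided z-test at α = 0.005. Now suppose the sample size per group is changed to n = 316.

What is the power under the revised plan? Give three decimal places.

With n = 316 per group: δ = d·√(n/2) = 0.29 × √(316/2) = 3.6452. Critical value z_{0.0025} = 2.807.
Revised power = Φ(δ − 2.807) + Φ(−δ − 2.807) = Φ(0.838) + Φ(-6.452) = 0.7990 + 0.0000 = 0.7990.

Power ≈ 0.799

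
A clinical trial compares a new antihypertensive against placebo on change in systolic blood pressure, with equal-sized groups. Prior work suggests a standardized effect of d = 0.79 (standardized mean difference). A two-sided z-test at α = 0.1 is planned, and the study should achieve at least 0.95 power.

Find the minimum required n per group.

For power 0.95 need Φ(δ − z_{0.05}) = 0.95, so δ = z_{0.05} + z_{0.05} = 1.645 + 1.645 = 3.290.
(Ignoring the negligible lower-tail rejection probability gives the usual closed-form inversion.)
δ = d·√(n/2) ⇒ n = 2(δ/d)² = 2 × (3.290 / 0.79)² = 34.68.
Round up to the next whole unit.

n = 35 per group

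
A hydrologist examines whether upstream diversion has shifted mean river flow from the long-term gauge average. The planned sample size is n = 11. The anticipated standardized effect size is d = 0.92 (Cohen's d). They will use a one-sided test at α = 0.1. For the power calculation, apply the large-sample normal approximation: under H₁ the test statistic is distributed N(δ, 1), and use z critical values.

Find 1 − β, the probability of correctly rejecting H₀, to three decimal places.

Power ≈ 0.962

Noncentrality parameter: δ = d·√n = 0.92 × √11 = 3.0513
Critical value for a one-sided test at α = 0.1: z_α = 1.282.
Power = Φ(δ − 1.282) = Φ(1.770) = 0.9616.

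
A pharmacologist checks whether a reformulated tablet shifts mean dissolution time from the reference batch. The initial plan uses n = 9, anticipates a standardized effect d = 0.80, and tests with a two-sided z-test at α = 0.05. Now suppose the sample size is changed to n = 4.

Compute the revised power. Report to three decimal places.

With n = 4: δ = d·√n = 0.80 × √4 = 1.6000. Critical value z_{0.025} = 1.960.
Revised power = Φ(δ − 1.960) + Φ(−δ − 1.960) = Φ(-0.360) + Φ(-3.560) = 0.3594 + 0.0002 = 0.3596.

Power ≈ 0.360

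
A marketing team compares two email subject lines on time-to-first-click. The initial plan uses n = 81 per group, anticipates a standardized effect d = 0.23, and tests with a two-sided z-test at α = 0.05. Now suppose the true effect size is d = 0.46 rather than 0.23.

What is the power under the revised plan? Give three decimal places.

With d = 0.46: δ = d·√(n/2) = 0.46 × √(81/2) = 2.9274. Critical value z_{0.025} = 1.960.
Revised power = Φ(δ − 1.960) + Φ(−δ − 1.960) = Φ(0.967) + Φ(-4.887) = 0.8333 + 0.0000 = 0.8333.

Power ≈ 0.833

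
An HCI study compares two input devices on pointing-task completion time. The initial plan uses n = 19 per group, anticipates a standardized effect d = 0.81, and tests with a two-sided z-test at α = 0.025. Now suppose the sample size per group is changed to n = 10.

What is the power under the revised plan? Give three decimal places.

With n = 10 per group: δ = d·√(n/2) = 0.81 × √(10/2) = 1.8112. Critical value z_{0.0125} = 2.241.
Revised power = Φ(δ − 2.241) + Φ(−δ − 2.241) = Φ(-0.430) + Φ(-4.053) = 0.3335 + 0.0000 = 0.3336.

Power ≈ 0.334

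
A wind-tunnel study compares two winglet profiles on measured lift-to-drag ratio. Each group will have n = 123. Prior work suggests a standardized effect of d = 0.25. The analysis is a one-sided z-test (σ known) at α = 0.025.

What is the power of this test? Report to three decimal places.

Power ≈ 0.500

Noncentrality parameter: δ = d·√(n/2) = 0.25 × √(123/2) = 1.9605
One-sided α = 0.025 → critical value z_{0.025} = 1.960.
Power = Φ(δ − 1.960) = Φ(0.001) = 0.5002.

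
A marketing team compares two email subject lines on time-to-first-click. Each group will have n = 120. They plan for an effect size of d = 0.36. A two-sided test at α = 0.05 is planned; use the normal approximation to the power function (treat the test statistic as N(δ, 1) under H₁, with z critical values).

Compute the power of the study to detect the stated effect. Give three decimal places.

Power ≈ 0.796

Noncentrality parameter: λ = d·√(n/2) = 0.36 × √(120/2) = 2.7885
Two-sided α = 0.05 → critical value z_{0.025} = 1.960.
Power = Φ(λ − 1.960) + Φ(−λ − 1.960) = Φ(0.829) + Φ(-4.749) = 0.7963 + 0.0000 = 0.7963.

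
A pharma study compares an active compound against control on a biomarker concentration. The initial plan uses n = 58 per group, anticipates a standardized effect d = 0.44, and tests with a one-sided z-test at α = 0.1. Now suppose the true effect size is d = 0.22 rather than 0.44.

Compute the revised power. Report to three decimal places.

With d = 0.22: δ = d·√(n/2) = 0.22 × √(58/2) = 1.1847. Critical value z_{0.1} = 1.282.
Revised power = Φ(δ − 1.282) = Φ(-0.097) = 0.4614.

Power ≈ 0.461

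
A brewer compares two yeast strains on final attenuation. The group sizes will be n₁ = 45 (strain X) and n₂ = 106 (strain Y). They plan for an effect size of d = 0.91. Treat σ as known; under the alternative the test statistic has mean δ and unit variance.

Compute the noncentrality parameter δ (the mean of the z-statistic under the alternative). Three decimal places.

δ ≈ 5.115

δ = d / √(1/n₁ + 1/n₂) = 0.91 / √(1/45 + 1/106) = 5.1146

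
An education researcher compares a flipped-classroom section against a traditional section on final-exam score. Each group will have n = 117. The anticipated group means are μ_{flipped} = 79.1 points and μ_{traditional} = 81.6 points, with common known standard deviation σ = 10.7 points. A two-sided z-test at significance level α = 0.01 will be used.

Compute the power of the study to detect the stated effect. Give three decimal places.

Power ≈ 0.215

Standardized effect: d = |μ_{flipped} − μ_{traditional}| / σ = |79.1 − 81.6| / 10.7 = 0.2336
Noncentrality parameter: δ = d·√(n/2) = 0.2336 × √(117/2) = 1.7870
Critical value for a two-sided test at α = 0.01: z_{α/2} = 2.576.
Power = Φ(δ − 2.576) + Φ(−δ − 2.576) = Φ(-0.789) + Φ(-4.363) = 0.2151 + 0.0000 = 0.2151.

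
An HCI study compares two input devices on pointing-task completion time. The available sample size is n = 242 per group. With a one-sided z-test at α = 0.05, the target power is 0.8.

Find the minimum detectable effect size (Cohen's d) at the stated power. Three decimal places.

Required noncentrality: δ = z_{0.05} + z_{0.20} = 1.645 + 0.842 = 2.486.
δ = d·√(n/2) ⇒ d = δ/√(n/2) = 2.486/√(242/2) = 0.2260.

d ≈ 0.226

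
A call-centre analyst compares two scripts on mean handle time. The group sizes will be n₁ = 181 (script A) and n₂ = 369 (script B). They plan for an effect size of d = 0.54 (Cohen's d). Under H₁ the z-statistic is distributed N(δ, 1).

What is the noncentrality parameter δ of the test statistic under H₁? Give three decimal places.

δ ≈ 5.951

δ = d / √(1/n₁ + 1/n₂) = 0.54 / √(1/181 + 1/369) = 5.9507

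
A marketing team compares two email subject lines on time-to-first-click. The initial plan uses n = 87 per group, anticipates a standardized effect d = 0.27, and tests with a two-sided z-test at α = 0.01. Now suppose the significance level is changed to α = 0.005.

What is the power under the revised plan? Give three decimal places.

Power ≈ 0.152

δ = d·√(n/2) = 0.27 × √(87/2) = 1.7808 (unchanged). New critical value: z_{0.0025} = 2.807.
Revised power = Φ(δ − 2.807) + Φ(−δ − 2.807) = Φ(-1.026) + Φ(-4.588) = 0.1524 + 0.0000 = 0.1524.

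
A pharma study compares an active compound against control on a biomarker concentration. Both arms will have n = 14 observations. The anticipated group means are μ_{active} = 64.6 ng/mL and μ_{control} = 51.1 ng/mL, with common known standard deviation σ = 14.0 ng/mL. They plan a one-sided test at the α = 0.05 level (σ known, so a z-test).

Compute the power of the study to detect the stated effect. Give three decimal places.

Standardized effect: d = |μ_{active} − μ_{control}| / σ = |64.6 − 51.1| / 14.0 = 0.9643
Noncentrality parameter: δ = d·√(n/2) = 0.9643 × √(14/2) = 2.5513
One-sided α = 0.05 → critical value z_{0.05} = 1.645.
Power = P(Z > 1.645 − δ) = Φ(0.906) = 0.8176.

Power ≈ 0.818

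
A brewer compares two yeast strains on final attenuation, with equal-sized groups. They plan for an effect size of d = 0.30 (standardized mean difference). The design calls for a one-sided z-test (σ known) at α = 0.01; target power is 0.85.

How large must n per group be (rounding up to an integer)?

For power 0.85 need Φ(δ − z_{0.01}) = 0.85, so δ = z_{0.01} + z_{0.15} = 2.326 + 1.036 = 3.363.
δ = d·√(n/2) ⇒ n = 2(δ/d)² = 2 × (3.363 / 0.30)² = 251.30.
Round up to the next whole unit.

n = 252 per group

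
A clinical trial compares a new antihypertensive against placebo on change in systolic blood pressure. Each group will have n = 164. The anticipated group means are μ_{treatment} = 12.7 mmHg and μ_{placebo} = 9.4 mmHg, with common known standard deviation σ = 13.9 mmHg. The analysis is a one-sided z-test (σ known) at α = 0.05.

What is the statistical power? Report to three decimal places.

Power ≈ 0.693

Standardized effect: d = |μ_{treatment} − μ_{placebo}| / σ = |12.7 − 9.4| / 13.9 = 0.2374
Noncentrality parameter: δ = d·√(n/2) = 0.2374 × √(164/2) = 2.1498
One-sided α = 0.05 → critical value z_{0.05} = 1.645.
Power = Φ(δ − 1.645) = Φ(0.505) = 0.6932.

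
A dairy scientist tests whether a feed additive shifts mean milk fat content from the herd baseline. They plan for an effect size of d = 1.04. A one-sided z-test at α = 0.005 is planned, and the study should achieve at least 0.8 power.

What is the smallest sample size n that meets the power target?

n = 11

For power 0.8 need Φ(δ − z_{0.005}) = 0.8, so δ = z_{0.005} + z_{0.20} = 2.576 + 0.842 = 3.417.
δ = d·√n ⇒ n = (δ/d)² = (3.417 / 1.04)² = 10.80.
Round up to the next whole unit.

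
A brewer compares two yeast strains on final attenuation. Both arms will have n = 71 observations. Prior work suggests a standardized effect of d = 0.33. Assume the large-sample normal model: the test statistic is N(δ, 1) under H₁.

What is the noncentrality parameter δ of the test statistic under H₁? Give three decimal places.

δ ≈ 1.966

δ = d·√(n/2) = 0.33 × √(71/2) = 1.9662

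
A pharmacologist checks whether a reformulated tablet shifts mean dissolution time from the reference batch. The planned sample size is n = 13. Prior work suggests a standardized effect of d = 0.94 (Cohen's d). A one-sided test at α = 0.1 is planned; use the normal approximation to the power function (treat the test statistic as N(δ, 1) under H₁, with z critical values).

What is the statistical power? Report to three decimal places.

Noncentrality parameter: δ = d·√n = 0.94 × √13 = 3.3892
Critical value for a one-sided test at α = 0.1: z_α = 1.282.
Power = P(Z > 1.282 − δ) = Φ(2.108) = 0.9825.

Power ≈ 0.982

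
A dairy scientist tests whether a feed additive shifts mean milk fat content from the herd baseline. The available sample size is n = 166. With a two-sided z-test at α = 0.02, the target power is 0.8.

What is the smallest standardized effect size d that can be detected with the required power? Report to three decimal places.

d ≈ 0.246

Need Φ(δ − 2.326) = 0.8, so δ = 2.326 + 0.842 = 3.168.
(The second rejection-region term Φ(−δ − z_{α/2}) is negligible and dropped.)
δ = d·√n ⇒ d = δ/√n = 3.168/√166 = 0.2459.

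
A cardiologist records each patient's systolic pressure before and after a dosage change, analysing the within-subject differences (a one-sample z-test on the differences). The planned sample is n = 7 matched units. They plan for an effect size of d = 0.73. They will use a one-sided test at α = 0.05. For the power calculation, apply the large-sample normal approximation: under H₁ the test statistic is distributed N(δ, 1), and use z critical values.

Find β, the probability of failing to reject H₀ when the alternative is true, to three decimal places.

β ≈ 0.387

Noncentrality parameter: δ = d·√n = 0.73 × √7 = 1.9314
One-sided α = 0.05 → critical value z_{0.05} = 1.645.
Power = P(Z > 1.645 − δ) = Φ(0.287) = 0.6128.
Type II error: β = 1 − power = 1 − 0.6128 = 0.3872.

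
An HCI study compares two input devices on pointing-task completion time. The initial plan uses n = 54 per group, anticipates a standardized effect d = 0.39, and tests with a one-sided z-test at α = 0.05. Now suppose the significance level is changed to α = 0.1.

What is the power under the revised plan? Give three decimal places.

δ = d·√(n/2) = 0.39 × √(54/2) = 2.0265 (unchanged). New critical value: z_{0.1} = 1.282.
Revised power = P(Z > 1.282 − δ) = Φ(0.745) = 0.7718.

Power ≈ 0.772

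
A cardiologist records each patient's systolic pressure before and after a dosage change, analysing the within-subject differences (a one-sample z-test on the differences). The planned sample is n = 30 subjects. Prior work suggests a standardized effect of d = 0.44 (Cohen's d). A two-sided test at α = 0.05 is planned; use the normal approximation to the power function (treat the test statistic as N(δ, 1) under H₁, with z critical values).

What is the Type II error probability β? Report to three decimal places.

β ≈ 0.326

Noncentrality parameter: δ = d·√n = 0.44 × √30 = 2.4100
Two-sided α = 0.05 → critical value z_{0.025} = 1.960.
Power = Φ(δ − 1.960) + Φ(−δ − 1.960) = Φ(0.450) + Φ(-4.370) = 0.6737 + 0.0000 = 0.6737.
Type II error: β = 1 − power = 1 − 0.6737 = 0.3263.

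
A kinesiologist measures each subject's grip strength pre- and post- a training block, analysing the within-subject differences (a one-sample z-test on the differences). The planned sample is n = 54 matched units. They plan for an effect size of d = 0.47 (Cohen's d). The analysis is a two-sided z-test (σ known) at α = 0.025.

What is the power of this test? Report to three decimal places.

Noncentrality parameter: δ = d·√n = 0.47 × √54 = 3.4538
Two-sided α = 0.025 → critical value z_{0.0125} = 2.241.
Power = Φ(δ − 2.241) + Φ(−δ − 2.241) = Φ(1.212) + Φ(-5.695) = 0.8873 + 0.0000 = 0.8873.

Power ≈ 0.887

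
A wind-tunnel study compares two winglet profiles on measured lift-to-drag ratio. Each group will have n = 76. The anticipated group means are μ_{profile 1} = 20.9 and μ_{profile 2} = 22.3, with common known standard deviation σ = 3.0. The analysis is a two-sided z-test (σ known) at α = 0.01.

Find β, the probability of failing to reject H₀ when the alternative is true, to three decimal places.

Standardized effect: d = |μ_{profile 1} − μ_{profile 2}| / σ = |20.9 − 22.3| / 3.0 = 0.4667
Noncentrality parameter: δ = d·√(n/2) = 0.4667 × √(76/2) = 2.8767
Two-sided α = 0.01 → critical value z_{0.005} = 2.576.
Power = Φ(δ − 2.576) + Φ(−δ − 2.576) = Φ(0.301) + Φ(-5.453) = 0.6183 + 0.0000 = 0.6183.
Type II error: β = 1 − power = 1 − 0.6183 = 0.3817.

β ≈ 0.382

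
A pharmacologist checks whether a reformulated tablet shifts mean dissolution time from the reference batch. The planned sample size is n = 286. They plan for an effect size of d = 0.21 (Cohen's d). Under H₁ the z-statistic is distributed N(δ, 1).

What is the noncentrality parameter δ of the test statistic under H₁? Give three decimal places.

δ = d·√n = 0.21 × √286 = 3.5514

δ ≈ 3.551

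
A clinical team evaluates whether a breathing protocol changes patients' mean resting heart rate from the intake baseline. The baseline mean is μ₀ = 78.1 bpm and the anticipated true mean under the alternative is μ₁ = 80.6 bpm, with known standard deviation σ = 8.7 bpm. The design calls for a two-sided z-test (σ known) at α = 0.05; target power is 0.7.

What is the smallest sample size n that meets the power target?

n = 75

Standardized effect: d = |μ₁ − μ₀| / σ = |80.6 − 78.1| / 8.7 = 0.2874
For power 0.7 need Φ(δ − z_{0.025}) = 0.7, so δ = z_{0.025} + z_{0.30} = 1.960 + 0.524 = 2.484.
(The Φ(−δ − z_{α/2}) term is vanishingly small for δ > 0 and is dropped in the standard sample-size formula.)
δ = d·√n ⇒ n = (δ/d)² = (2.484 / 0.2874)² = 74.75.
Rounding up, n = 75.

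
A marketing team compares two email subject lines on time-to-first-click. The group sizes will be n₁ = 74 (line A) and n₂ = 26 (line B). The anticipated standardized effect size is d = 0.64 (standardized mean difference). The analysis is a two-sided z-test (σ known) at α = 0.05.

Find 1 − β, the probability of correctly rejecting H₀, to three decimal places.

Noncentrality parameter: λ = d / √(1/n₁ + 1/n₂) = 0.64 / √(1/74 + 1/26) = 2.8073
Critical value for a two-sided test at α = 0.05: z_{α/2} = 1.960.
Power = Φ(λ − 1.960) + Φ(−λ − 1.960) = Φ(0.847) + Φ(-4.767) = 0.8016 + 0.0000 = 0.8016.

Power ≈ 0.802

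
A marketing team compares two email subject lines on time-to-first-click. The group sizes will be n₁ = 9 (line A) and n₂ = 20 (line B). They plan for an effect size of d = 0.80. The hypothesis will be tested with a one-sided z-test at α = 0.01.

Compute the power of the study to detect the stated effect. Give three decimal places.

Noncentrality parameter: δ = d / √(1/n₁ + 1/n₂) = 0.80 / √(1/9 + 1/20) = 1.9931
One-sided α = 0.01 → critical value z_{0.01} = 2.326.
Power = Φ(δ − 2.326) = Φ(-0.333) = 0.3695.

Power ≈ 0.369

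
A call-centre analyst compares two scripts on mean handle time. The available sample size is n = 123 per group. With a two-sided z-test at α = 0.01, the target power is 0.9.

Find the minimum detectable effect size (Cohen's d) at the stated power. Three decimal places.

d ≈ 0.492

Need Φ(δ − 2.576) = 0.9, so δ = 2.576 + 1.282 = 3.857.
(Lower-tail contribution to power is negligible for δ > 0.)
δ = d·√(n/2) ⇒ d = δ/√(n/2) = 3.857/√(123/2) = 0.4919.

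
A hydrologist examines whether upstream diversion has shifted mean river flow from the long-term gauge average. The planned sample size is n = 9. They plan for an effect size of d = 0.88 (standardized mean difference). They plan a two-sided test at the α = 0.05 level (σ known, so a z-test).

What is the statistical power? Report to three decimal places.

Noncentrality parameter: δ = d·√n = 0.88 × √9 = 2.6400
Critical value for a two-sided test at α = 0.05: z_{α/2} = 1.960.
Power = Φ(δ − 1.960) + Φ(−δ − 1.960) = Φ(0.680) + Φ(-4.600) = 0.7518 + 0.0000 = 0.7518.

Power ≈ 0.752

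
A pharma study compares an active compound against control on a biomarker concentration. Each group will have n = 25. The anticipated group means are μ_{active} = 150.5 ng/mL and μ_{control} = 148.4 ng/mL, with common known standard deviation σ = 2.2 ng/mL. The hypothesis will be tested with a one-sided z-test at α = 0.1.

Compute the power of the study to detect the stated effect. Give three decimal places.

Standardized effect: d = |μ_{active} − μ_{control}| / σ = |150.5 − 148.4| / 2.2 = 0.9545
Noncentrality parameter: δ = d·√(n/2) = 0.9545 × √(25/2) = 3.3748
Critical value for a one-sided test at α = 0.1: z_α = 1.282.
Power = Φ(δ − 1.282) = Φ(2.093) = 0.9818.

Power ≈ 0.982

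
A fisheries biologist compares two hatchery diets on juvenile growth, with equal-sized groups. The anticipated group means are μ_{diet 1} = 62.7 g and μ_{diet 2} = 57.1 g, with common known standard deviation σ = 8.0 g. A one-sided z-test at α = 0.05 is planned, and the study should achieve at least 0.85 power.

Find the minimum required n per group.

Standardized effect: d = |μ_{diet 1} − μ_{diet 2}| / σ = |62.7 − 57.1| / 8.0 = 0.7000
Set Φ(δ − 1.645) = 0.85; then δ − 1.645 = Φ⁻¹(0.85) = 1.036, giving δ = 2.681.
δ = d·√(n/2) ⇒ n = 2(δ/d)² = 2 × (2.681 / 0.7000)² = 29.34.
Round up to the next whole unit.

n = 30 per group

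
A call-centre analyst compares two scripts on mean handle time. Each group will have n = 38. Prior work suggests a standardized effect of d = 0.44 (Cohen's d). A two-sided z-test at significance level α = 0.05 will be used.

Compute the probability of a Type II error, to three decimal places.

Noncentrality parameter: δ = d·√(n/2) = 0.44 × √(38/2) = 1.9179
Two-sided α = 0.05 → critical value z_{0.025} = 1.960.
Power = Φ(δ − 1.960) + Φ(−δ − 1.960) = Φ(-0.042) + Φ(-3.878) = 0.4832 + 0.0001 = 0.4833.
Type II error: β = 1 − power = 1 − 0.4833 = 0.5167.

β ≈ 0.517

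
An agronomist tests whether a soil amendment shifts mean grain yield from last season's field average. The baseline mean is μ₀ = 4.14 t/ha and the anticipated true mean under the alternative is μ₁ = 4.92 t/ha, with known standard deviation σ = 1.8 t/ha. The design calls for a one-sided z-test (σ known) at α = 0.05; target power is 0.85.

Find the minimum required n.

n = 39

Standardized effect: d = |μ₁ − μ₀| / σ = |4.92 − 4.14| / 1.8 = 0.4333
For power 0.85 need Φ(δ − z_{0.05}) = 0.85, so δ = z_{0.05} + z_{0.15} = 1.645 + 1.036 = 2.681.
δ = d·√n ⇒ n = (δ/d)² = (2.681 / 0.4333)² = 38.29.
Rounding up, n = 39.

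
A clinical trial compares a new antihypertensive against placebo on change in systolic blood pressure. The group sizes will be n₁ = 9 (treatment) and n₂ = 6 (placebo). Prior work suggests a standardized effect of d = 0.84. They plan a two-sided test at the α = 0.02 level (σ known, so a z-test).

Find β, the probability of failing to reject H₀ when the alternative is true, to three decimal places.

β ≈ 0.768

Noncentrality parameter: δ = d / √(1/n₁ + 1/n₂) = 0.84 / √(1/9 + 1/6) = 1.5938
Critical value for a two-sided test at α = 0.02: z_{α/2} = 2.326.
Power = Φ(δ − 2.326) + Φ(−δ − 2.326) = Φ(-0.733) + Φ(-3.920) = 0.2319 + 0.0000 = 0.2320.
Type II error: β = 1 − power = 1 − 0.2320 = 0.7680.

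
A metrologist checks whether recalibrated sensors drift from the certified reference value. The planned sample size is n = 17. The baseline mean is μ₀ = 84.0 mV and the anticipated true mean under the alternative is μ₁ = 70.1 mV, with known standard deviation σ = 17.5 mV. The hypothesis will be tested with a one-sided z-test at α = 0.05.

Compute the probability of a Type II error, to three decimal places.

Standardized effect: d = |μ₁ − μ₀| / σ = |70.1 − 84.0| / 17.5 = 0.7943
Noncentrality parameter: λ = d·√n = 0.7943 × √17 = 3.2749
Critical value for a one-sided test at α = 0.05: z_α = 1.645.
Power = Φ(λ − 1.645) = Φ(1.630) = 0.9485.
Type II error: β = 1 − power = 1 − 0.9485 = 0.0515.

β ≈ 0.052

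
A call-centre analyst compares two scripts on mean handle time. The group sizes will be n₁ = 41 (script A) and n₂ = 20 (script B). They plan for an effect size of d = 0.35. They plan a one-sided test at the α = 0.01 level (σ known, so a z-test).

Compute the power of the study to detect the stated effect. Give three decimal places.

Noncentrality parameter: δ = d / √(1/n₁ + 1/n₂) = 0.35 / √(1/41 + 1/20) = 1.2832
One-sided α = 0.01 → critical value z_{0.01} = 2.326.
Power = Φ(δ − 2.326) = Φ(-1.043) = 0.1485.

Power ≈ 0.148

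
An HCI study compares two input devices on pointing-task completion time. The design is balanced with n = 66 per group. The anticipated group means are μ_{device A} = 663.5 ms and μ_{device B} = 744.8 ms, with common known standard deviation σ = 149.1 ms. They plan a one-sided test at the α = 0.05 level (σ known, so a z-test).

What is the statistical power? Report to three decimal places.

Power ≈ 0.932

Standardized effect: d = |μ_{device A} − μ_{device B}| / σ = |663.5 − 744.8| / 149.1 = 0.5453
Noncentrality parameter: δ = d·√(n/2) = 0.5453 × √(66/2) = 3.1323
One-sided α = 0.05 → critical value z_{0.05} = 1.645.
Power = Φ(δ − 1.645) = Φ(1.487) = 0.9316.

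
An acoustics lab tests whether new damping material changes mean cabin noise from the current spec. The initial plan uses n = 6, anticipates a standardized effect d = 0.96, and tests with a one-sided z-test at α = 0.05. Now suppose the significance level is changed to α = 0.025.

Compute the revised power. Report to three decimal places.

δ = d·√n = 0.96 × √6 = 2.3515 (unchanged). New critical value: z_{0.025} = 1.960.
Revised power = Φ(δ − 1.960) = Φ(0.392) = 0.6523.

Power ≈ 0.652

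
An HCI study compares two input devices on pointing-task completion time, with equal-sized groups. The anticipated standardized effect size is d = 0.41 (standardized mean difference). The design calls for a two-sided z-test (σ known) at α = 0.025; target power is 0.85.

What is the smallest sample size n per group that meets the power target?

For power 0.85 need Φ(δ − z_{0.0125}) = 0.85, so δ = z_{0.0125} + z_{0.15} = 2.241 + 1.036 = 3.278.
(The Φ(−δ − z_{α/2}) term is vanishingly small for δ > 0 and is dropped in the standard sample-size formula.)
δ = d·√(n/2) ⇒ n = 2(δ/d)² = 2 × (3.278 / 0.41)² = 127.83.
Round up to the next whole unit.

n = 128 per group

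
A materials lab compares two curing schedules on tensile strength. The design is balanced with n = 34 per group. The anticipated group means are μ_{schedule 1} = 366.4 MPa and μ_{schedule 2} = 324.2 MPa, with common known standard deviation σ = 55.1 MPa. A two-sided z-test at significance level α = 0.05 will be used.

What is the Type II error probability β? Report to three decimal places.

Standardized effect: d = |μ_{schedule 1} − μ_{schedule 2}| / σ = |366.4 − 324.2| / 55.1 = 0.7659
Noncentrality parameter: λ = d·√(n/2) = 0.7659 × √(34/2) = 3.1578
Critical value for a two-sided test at α = 0.05: z_{α/2} = 1.960.
Power = Φ(λ − 1.960) + Φ(−λ − 1.960) = Φ(1.198) + Φ(-5.118) = 0.8845 + 0.0000 = 0.8845.
Type II error: β = 1 − power = 1 − 0.8845 = 0.1155.

β ≈ 0.115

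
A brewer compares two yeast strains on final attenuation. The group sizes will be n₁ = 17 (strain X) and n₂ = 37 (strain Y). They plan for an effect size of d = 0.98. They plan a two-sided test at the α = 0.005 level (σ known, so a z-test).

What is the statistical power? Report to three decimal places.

Power ≈ 0.705

Noncentrality parameter: λ = d / √(1/n₁ + 1/n₂) = 0.98 / √(1/17 + 1/37) = 3.3447
Two-sided α = 0.005 → critical value z_{0.0025} = 2.807.
Power = Φ(λ − 2.807) + Φ(−λ − 2.807) = Φ(0.538) + Φ(-6.152) = 0.7046 + 0.0000 = 0.7046.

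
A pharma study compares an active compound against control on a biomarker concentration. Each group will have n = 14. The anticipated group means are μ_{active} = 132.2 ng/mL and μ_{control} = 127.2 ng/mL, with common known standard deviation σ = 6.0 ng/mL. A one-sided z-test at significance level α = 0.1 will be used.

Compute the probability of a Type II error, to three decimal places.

Standardized effect: d = |μ_{active} − μ_{control}| / σ = |132.2 − 127.2| / 6.0 = 0.8333
Noncentrality parameter: δ = d·√(n/2) = 0.8333 × √(14/2) = 2.2048
One-sided α = 0.1 → critical value z_{0.1} = 1.282.
Power = P(Z > 1.282 − δ) = Φ(0.923) = 0.8221.
Type II error: β = 1 − power = 1 − 0.8221 = 0.1779.

β ≈ 0.178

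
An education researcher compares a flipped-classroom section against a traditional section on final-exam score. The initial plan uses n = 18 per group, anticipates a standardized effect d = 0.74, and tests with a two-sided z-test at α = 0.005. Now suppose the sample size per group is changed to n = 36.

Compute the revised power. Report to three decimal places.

Power ≈ 0.630

With n = 36 per group: δ = d·√(n/2) = 0.74 × √(36/2) = 3.1396. Critical value z_{0.0025} = 2.807.
Revised power = Φ(δ − 2.807) + Φ(−δ − 2.807) = Φ(0.333) + Φ(-5.947) = 0.6303 + 0.0000 = 0.6303.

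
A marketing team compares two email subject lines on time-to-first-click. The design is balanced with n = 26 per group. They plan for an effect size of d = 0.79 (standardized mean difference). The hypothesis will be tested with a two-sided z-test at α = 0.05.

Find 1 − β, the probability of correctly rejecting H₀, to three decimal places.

Noncentrality parameter: δ = d·√(n/2) = 0.79 × √(26/2) = 2.8484
Critical value for a two-sided test at α = 0.05: z_{α/2} = 1.960.
Power = Φ(δ − 1.960) + Φ(−δ − 1.960) = Φ(0.888) + Φ(-4.808) = 0.8128 + 0.0000 = 0.8128.

Power ≈ 0.813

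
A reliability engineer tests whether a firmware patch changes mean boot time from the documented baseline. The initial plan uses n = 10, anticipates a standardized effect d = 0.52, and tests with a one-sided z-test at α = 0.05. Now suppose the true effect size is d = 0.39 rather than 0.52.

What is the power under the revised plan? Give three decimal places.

Power ≈ 0.340

With d = 0.39: δ = d·√n = 0.39 × √10 = 1.2333. Critical value z_{0.05} = 1.645.
Revised power = Φ(δ − 1.645) = Φ(-0.412) = 0.3403.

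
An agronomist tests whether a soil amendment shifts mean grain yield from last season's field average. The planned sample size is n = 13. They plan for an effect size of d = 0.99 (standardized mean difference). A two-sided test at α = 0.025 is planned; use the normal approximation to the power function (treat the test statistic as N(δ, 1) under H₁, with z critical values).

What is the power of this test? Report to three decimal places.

Noncentrality parameter: δ = d·√n = 0.99 × √13 = 3.5695
Critical value for a two-sided test at α = 0.025: z_{α/2} = 2.241.
Power = Φ(δ − 2.241) + Φ(−δ − 2.241) = Φ(1.328) + Φ(-5.811) = 0.9079 + 0.0000 = 0.9079.

Power ≈ 0.908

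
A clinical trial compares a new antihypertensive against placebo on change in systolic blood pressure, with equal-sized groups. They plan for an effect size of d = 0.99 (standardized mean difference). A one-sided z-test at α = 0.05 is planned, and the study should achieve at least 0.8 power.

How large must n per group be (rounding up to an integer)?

n = 13 per group

For power 0.8 need Φ(δ − z_{0.05}) = 0.8, so δ = z_{0.05} + z_{0.20} = 1.645 + 0.842 = 2.486.
δ = d·√(n/2) ⇒ n = 2(δ/d)² = 2 × (2.486 / 0.99)² = 12.62.
Rounding up, n = 13 per group.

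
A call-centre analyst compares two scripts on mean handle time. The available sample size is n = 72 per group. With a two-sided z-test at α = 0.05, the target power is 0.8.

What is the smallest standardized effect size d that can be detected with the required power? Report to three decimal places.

d ≈ 0.467

Required noncentrality: δ = z_{0.025} + z_{0.20} = 1.960 + 0.842 = 2.802.
(Lower-tail contribution to power is negligible for δ > 0.)
δ = d·√(n/2) ⇒ d = δ/√(n/2) = 2.802/√(72/2) = 0.4669.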